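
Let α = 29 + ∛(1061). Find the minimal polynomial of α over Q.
m_α(x) = x^3 - 87x^2 + 2523x - 25450

Set β = α - 29 = ∛(1061), so β^3 = 1061. Then (α - 29)^3 - 1061 = 0, i.e. α is a root of g(x) = (x - 29)^3 - 1061 = x^3 - 87x^2 + 2523x - 25450. Since g(x) = h(x - 29) where h(x) = x^3 - 1061, and h is irreducible over Q (because 1061 is not a perfect cube, so h has no rational root, and a monic cubic with no rational root is irreducible), g is also irreducible (irreducibility is preserved under the substitution x → x - 29). Hence m_α(x) = x^3 - 87x^2 + 2523x - 25450.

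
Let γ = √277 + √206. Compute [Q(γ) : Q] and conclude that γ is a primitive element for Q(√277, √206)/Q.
[Q(γ) : Q] = 4 (equivalently, Q(γ) = Q(√277, √206))

Obviously Q(γ) ⊆ Q(√277, √206), and [Q(√277, √206):Q] = 4 (since 277, 206 are distinct squarefree integers > 1 with 57062 not a perfect square). To show equality we compute the minimal polynomial of γ. From γ = √277 + √206: γ^2 = 277 + 2√(57062) + 206 = 483 + 2√(57062), so γ^2 - 483 = 2√(57062); squaring, (γ^2 - 483)^2 = 4·57062, i.e. γ^4 - 966γ^2 + 233289 - 228248 = 0, i.e. γ^4 - 966γ^2 + 5041 = 0. So γ is a root of x^4 - 966x^2 + 5041. This polynomial is irreducible over Q: it has no rational root (each ±√277 ± √206 is irrational), and any factorization into two quadratics over Q would force √(57062) ∈ Q (pairing opposite roots) or √277, √206 ∈ Q (other pairings), all impossible. Hence [Q(γ):Q] = 4 = [Q(√277, √206):Q], so Q(γ) = Q(√277, √206).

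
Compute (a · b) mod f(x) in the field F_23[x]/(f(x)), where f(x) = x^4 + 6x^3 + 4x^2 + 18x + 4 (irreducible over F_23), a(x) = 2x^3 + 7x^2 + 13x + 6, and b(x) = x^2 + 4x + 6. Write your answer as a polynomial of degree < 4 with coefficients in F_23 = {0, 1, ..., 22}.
a · b ≡ 4x^3 + 6x^2 + 17x + 1 (mod f(x))

Multiply in F_23[x]: a(x)·b(x) = (2x^3 + 7x^2 + 13x + 6)·(x^2 + 4x + 6) = 2x^5 + 15x^4 + 7x^3 + 8x^2 + 10x + 13. This has degree ≥ 4, so divide by f(x) over F_23: 2x^5 + 15x^4 + 7x^3 + 8x^2 + 10x + 13 = (2x + 3)·(x^4 + 6x^3 + 4x^2 + 18x + 4) + (4x^3 + 6x^2 + 17x + 1). Hence a·b ≡ 4x^3 + 6x^2 + 17x + 1 (mod f). (F_23[x]/(f) is a field with 23^4 = 279841 elements since f is irreducible of degree 4.)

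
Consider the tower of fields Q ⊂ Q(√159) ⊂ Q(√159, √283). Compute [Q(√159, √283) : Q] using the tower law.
[Q(√159, √283) : Q] = 4

[Q(√159):Q] = 2 (min poly x^2 - 159, irreducible since 159 is squarefree > 1). For the top step, suppose √283 ∈ Q(√159), say √283 = c + d√159 with c, d ∈ Q. Squaring: 283 = c^2 + 159d^2 + 2cd√159. Since √159 ∉ Q this forces 2cd = 0. If d = 0 then √283 = c ∈ Q, contradicting 283 squarefree > 1. If c = 0 then 283 = 159d^2, so 159·283 = (159d)^2 is a perfect square in Q — but 159·283 = 44997 is not a perfect square (since 159 and 283 are distinct squarefree integers). Contradiction. Hence √283 ∉ Q(√159), so x^2 - 283 stays irreducible over Q(√159) and [Q(√159, √283) : Q(√159)] = 2. By the tower law, [Q(√159, √283) : Q] = 2 · 2 = 4.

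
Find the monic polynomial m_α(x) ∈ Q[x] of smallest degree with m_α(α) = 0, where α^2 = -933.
m_α(x) = x^2 + 933

α satisfies α^2 + 933 = 0, so x^2 + 933 annihilates α. Since d = -933 is squarefree and ≠ 1, it is not a perfect square in Q, so x^2 + 933 has no rational root and is therefore irreducible over Q (a degree-2 polynomial over a field is irreducible iff it has no root). Hence m_α(x) = x^2 + 933.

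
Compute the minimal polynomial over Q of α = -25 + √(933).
m_α(x) = x^2 + 50x - 308

From α + 25 = √(933), squaring gives (α + 25)^2 = 933, i.e. α^2 + 50α + 625 = 933, so α^2 + 50α - 308 = 0. The discriminant of x^2 + 50x - 308 is (50)^2 - 4·(-308) = 2500 + 1232 = 3732, and 4·(933) is not a perfect square in Q since 933 is squarefree and ≠ 1. Hence x^2 + 50x - 308 is irreducible over Q and is the minimal polynomial of α.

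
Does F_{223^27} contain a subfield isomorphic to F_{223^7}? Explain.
No: F_{223^7} is not a subfield of F_{223^27}

F_{p^m} embeds in F_{p^n} iff m | n. Here 7 ∤ 27 (since 27 = 3·7 + 6 with remainder 6 ≠ 0), so F_{223^7} is not a subfield of F_{223^27}. Equivalently: if it were, the tower law would give 7 = [F_{223^7}:F_223] dividing [F_{223^27}:F_223] = 27, contradiction.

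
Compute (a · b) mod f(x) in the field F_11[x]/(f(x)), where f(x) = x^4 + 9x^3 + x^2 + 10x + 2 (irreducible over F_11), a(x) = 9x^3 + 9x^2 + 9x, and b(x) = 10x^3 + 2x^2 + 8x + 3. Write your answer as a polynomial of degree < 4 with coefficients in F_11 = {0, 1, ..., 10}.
a · b ≡ 8x^3 + 3x^2 + 7x + 10 (mod f(x))

Multiply in F_11[x]: a(x)·b(x) = (9x^3 + 9x^2 + 9x)·(10x^3 + 2x^2 + 8x + 3) = 2x^6 + 9x^5 + 4x^4 + 7x^3 + 5x. This has degree ≥ 4, so divide by f(x) over F_11: 2x^6 + 9x^5 + 4x^4 + 7x^3 + 5x = (2x^2 + 2x + 6)·(x^4 + 9x^3 + x^2 + 10x + 2) + (8x^3 + 3x^2 + 7x + 10). Hence a·b ≡ 8x^3 + 3x^2 + 7x + 10 (mod f). (F_11[x]/(f) is a field with 11^4 = 14641 elements since f is irreducible of degree 4.)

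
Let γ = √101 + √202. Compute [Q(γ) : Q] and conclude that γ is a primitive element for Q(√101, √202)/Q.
[Q(γ) : Q] = 4 (equivalently, Q(γ) = Q(√101, √202))

Obviously Q(γ) ⊆ Q(√101, √202), and [Q(√101, √202):Q] = 4 (since 101, 202 are distinct squarefree integers > 1 with 20402 not a perfect square). To show equality we compute the minimal polynomial of γ. From γ = √101 + √202: γ^2 = 101 + 2√(20402) + 202 = 303 + 2√(20402), so γ^2 - 303 = 2√(20402); squaring, (γ^2 - 303)^2 = 4·20402, i.e. γ^4 - 606γ^2 + 91809 - 81608 = 0, i.e. γ^4 - 606γ^2 + 10201 = 0. So γ is a root of x^4 - 606x^2 + 10201. This polynomial is irreducible over Q: it has no rational root (each ±√101 ± √202 is irrational), and any factorization into two quadratics over Q would force √(20402) ∈ Q (pairing opposite roots) or √101, √202 ∈ Q (other pairings), all impossible. Hence [Q(γ):Q] = 4 = [Q(√101, √202):Q], so Q(γ) = Q(√101, √202).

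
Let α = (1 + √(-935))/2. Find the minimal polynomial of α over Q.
m_α(x) = x^2 - x + 234

From 2α - 1 = √(-935), squaring gives (2α - 1)^2 = -935, i.e. 4α^2 - 4α + 1 = -935, so α^2 - α + (1 + 935)/4 = 0. Since -935 ≡ 1 (mod 4), (1 + 935)/4 = 234 ∈ Z. The polynomial x^2 - x + 234 has discriminant 1 - 4·(234) = -935, which is not a perfect square in Q (d = -935 is squarefree and ≠ 1), so x^2 - x + 234 is irreducible over Q. It is the minimal polynomial of α.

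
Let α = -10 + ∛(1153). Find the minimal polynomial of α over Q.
m_α(x) = x^3 + 30x^2 + 300x - 153

Set β = α + 10 = ∛(1153), so β^3 = 1153. Then (α + 10)^3 - 1153 = 0, i.e. α is a root of g(x) = (x + 10)^3 - 1153 = x^3 + 30x^2 + 300x - 153. Since g(x) = h(x + 10) where h(x) = x^3 - 1153, and h is irreducible over Q (because 1153 is not a perfect cube, so h has no rational root, and a monic cubic with no rational root is irreducible), g is also irreducible (irreducibility is preserved under the substitution x → x + 10). Hence m_α(x) = x^3 + 30x^2 + 300x - 153.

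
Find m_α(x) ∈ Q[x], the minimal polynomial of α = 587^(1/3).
m_α(x) = x^3 - 587

α satisfies α^3 = 587, so x^3 - 587 annihilates α. By the rational root test, a rational root p/q (in lowest terms) of x^3 - 587 would satisfy p^3 = 587 q^3, forcing q = 1 and p^3 = 587; but 587 is not a perfect cube, contradiction. A monic cubic over Q with no rational root is irreducible (any nontrivial factorization would include a linear factor). Hence x^3 - 587 is the minimal polynomial of α, and in particular [Q(α):Q] = 3.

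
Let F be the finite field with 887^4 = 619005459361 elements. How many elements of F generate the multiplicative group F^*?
There are φ(619005459360) = 154661584896 primitive elements

F_q^* is cyclic of order q - 1 = 619005459360. A cyclic group of order m has exactly φ(m) generators. Here m = 619005459360 = 2^5 · 3 · 5 · 29 · 37 · 443 · 2713, so the number of primitive elements is φ(619005459360) = 154661584896.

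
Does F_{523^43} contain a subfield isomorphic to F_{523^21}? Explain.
No: F_{523^21} is not a subfield of F_{523^43}

F_{p^m} embeds in F_{p^n} iff m | n. Here 21 ∤ 43 (since 43 = 2·21 + 1 with remainder 1 ≠ 0), so F_{523^21} is not a subfield of F_{523^43}. Equivalently: if it were, the tower law would give 21 = [F_{523^21}:F_523] dividing [F_{523^43}:F_523] = 43, contradiction.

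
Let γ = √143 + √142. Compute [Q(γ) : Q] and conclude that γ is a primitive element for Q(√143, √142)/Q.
[Q(γ) : Q] = 4 (equivalently, Q(γ) = Q(√143, √142))

Obviously Q(γ) ⊆ Q(√143, √142), and [Q(√143, √142):Q] = 4 (since 143, 142 are distinct squarefree integers > 1 with 20306 not a perfect square). To show equality we compute the minimal polynomial of γ. From γ = √143 + √142: γ^2 = 143 + 2√(20306) + 142 = 285 + 2√(20306), so γ^2 - 285 = 2√(20306); squaring, (γ^2 - 285)^2 = 4·20306, i.e. γ^4 - 570γ^2 + 81225 - 81224 = 0, i.e. γ^4 - 570γ^2 + 1 = 0. So γ is a root of x^4 - 570x^2 + 1. This polynomial is irreducible over Q: it has no rational root (each ±√143 ± √142 is irrational), and any factorization into two quadratics over Q would force √(20306) ∈ Q (pairing opposite roots) or √143, √142 ∈ Q (other pairings), all impossible. Hence [Q(γ):Q] = 4 = [Q(√143, √142):Q], so Q(γ) = Q(√143, √142).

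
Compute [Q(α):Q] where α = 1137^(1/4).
[Q(α):Q] = 4

α is a root of x^4 - 1137. By Eisenstein's criterion at the prime p = 3 (which divides the constant term 1137 but p^2 = 9 does not, since 1137 is squarefree), x^4 - 1137 is irreducible over Q. Hence [Q(α):Q] = 4.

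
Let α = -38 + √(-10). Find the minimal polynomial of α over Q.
m_α(x) = x^2 + 76x + 1454

From α + 38 = √(-10), squaring gives (α + 38)^2 = -10, i.e. α^2 + 76α + 1444 = -10, so α^2 + 76α + 1454 = 0. The discriminant of x^2 + 76x + 1454 is (76)^2 - 4·(1454) = 5776 - 5816 = -40, and 4·(-10) is not a perfect square in Q since -10 is squarefree and ≠ 1. Hence x^2 + 76x + 1454 is irreducible over Q and is the minimal polynomial of α.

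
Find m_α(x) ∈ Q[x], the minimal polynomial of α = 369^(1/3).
m_α(x) = x^3 - 369

α satisfies α^3 = 369, so x^3 - 369 annihilates α. By the rational root test, a rational root p/q (in lowest terms) of x^3 - 369 would satisfy p^3 = 369 q^3, forcing q = 1 and p^3 = 369; but 369 is not a perfect cube, contradiction. A monic cubic over Q with no rational root is irreducible (any nontrivial factorization would include a linear factor). Hence x^3 - 369 is the minimal polynomial of α, and in particular [Q(α):Q] = 3.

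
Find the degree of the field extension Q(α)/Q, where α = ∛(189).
[Q(α):Q] = 3

The minimal polynomial of α is x^3 - 189, irreducible over Q since 189 is not a perfect cube (so x^3 - 189 has no rational root). Hence [Q(α):Q] = deg(m_α) = 3.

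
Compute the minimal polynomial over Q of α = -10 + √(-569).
m_α(x) = x^2 + 20x + 669

From α + 10 = √(-569), squaring gives (α + 10)^2 = -569, i.e. α^2 + 20α + 100 = -569, so α^2 + 20α + 669 = 0. The discriminant of x^2 + 20x + 669 is (20)^2 - 4·(669) = 400 - 2676 = -2276, and 4·(-569) is not a perfect square in Q since -569 is squarefree and ≠ 1. Hence x^2 + 20x + 669 is irreducible over Q and is the minimal polynomial of α.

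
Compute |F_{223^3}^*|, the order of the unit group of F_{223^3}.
|F_{223^3}^*| = 11089566

F_{223^3} has 223^3 = 11089567 elements; its multiplicative group consists of all nonzero elements, so |F_{223^3}^*| = 11089567 - 1 = 11089566. (It is cyclic since any finite subgroup of the multiplicative group of a field is cyclic.)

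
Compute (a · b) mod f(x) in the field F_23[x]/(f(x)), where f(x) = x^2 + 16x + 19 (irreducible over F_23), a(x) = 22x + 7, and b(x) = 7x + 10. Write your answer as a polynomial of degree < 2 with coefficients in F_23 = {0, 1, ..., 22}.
a · b ≡ 13x + 19 (mod f(x))

Multiply in F_23[x]: a(x)·b(x) = (22x + 7)·(7x + 10) = 16x^2 + 16x + 1. This has degree ≥ 2, so divide by f(x) over F_23: 16x^2 + 16x + 1 = (16)·(x^2 + 16x + 19) + (13x + 19). Hence a·b ≡ 13x + 19 (mod f). (F_23[x]/(f) is a field with 23^2 = 529 elements since f is irreducible of degree 2.)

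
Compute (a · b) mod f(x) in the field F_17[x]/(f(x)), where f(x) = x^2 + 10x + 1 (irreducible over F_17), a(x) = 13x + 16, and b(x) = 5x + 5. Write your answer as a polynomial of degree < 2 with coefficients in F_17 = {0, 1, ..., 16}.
a · b ≡ 5x + 15 (mod f(x))

Multiply in F_17[x]: a(x)·b(x) = (13x + 16)·(5x + 5) = 14x^2 + 9x + 12. This has degree ≥ 2, so divide by f(x) over F_17: 14x^2 + 9x + 12 = (14)·(x^2 + 10x + 1) + (5x + 15). Hence a·b ≡ 5x + 15 (mod f). (F_17[x]/(f) is a field with 17^2 = 289 elements since f is irreducible of degree 2.)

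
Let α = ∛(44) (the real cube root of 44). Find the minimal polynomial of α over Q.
m_α(x) = x^3 - 44

α satisfies α^3 = 44, so x^3 - 44 annihilates α. By the rational root test, a rational root p/q (in lowest terms) of x^3 - 44 would satisfy p^3 = 44 q^3, forcing q = 1 and p^3 = 44; but 44 is not a perfect cube, contradiction. A monic cubic over Q with no rational root is irreducible (any nontrivial factorization would include a linear factor). Hence x^3 - 44 is the minimal polynomial of α, and in particular [Q(α):Q] = 3.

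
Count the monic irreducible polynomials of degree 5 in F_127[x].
There are 6607673856 monic irreducible polynomials of degree 5 over F_127

Each element of F_{127^5} that lies in no proper subfield is a root of exactly one monic irreducible of degree 5 over F_127, and each such polynomial has 5 distinct roots in F_{127^5}. By Möbius inversion the count is N_127(5) = (1/5) Σ_{d|5} μ(5/d) · 127^d = (1/5)(μ(5)·127^1 + μ(1)·127^5) = 33038369280/5 = 6607673856.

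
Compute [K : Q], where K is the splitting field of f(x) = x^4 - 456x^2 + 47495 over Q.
[K : Q] = 4

Solving the quadratic in x^2: x^2 = (456 ± √(456^2 - 4·47495))/2 = (456 ± √17956)/2 = (456 ± 134)/2, giving x^2 = 295 or x^2 = 161. So f(x) = (x^2 - 295)(x^2 - 161) and the roots of f are ±√295, ±√161. Hence the splitting field is K = Q(√295, √161). Since 295 and 161 are distinct squarefree integers > 1, their product 47495 is not a perfect square, so √161 ∉ Q(√295). By the tower law [K:Q] = [Q(√295,√161):Q(√295)] · [Q(√295):Q] = 2 · 2 = 4.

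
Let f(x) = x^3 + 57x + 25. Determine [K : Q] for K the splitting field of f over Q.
[K : Q] = 6

By the rational root test, any rational root of the monic integer polynomial f(x) = x^3 + 57x + 25 must be an integer dividing the constant term 25, i.e. one of ±{1, 5, 25}. Evaluating: f(1) = 83, f(-1) = -33, f(5) = 435, f(-5) = -385, f(25) = 17075, f(-25) = -17025; none is 0, so f has no rational root and is therefore irreducible over Q (a cubic with no linear factor over a field is irreducible). For an irreducible cubic, the Galois group is A_3 or S_3 according as the discriminant disc(f) = -4a^3 - 27b^2 = -4·(57)^3 - 27·(25)^2 = -757647 is or is not a square in Q. Here disc(f) = -757647 is not a perfect square in Q, so the Galois group of f over Q is not contained in A_3 and must be all of S_3. The splitting field has degree |S_3| = 6 over Q, so [K : Q] = 6.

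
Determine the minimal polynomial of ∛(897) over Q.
m_α(x) = x^3 - 897

α satisfies α^3 = 897, so x^3 - 897 annihilates α. By the rational root test, a rational root p/q (in lowest terms) of x^3 - 897 would satisfy p^3 = 897 q^3, forcing q = 1 and p^3 = 897; but 897 is not a perfect cube, contradiction. A monic cubic over Q with no rational root is irreducible (any nontrivial factorization would include a linear factor). Hence x^3 - 897 is the minimal polynomial of α, and in particular [Q(α):Q] = 3.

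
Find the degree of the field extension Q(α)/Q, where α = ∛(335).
[Q(α):Q] = 3

The minimal polynomial of α is x^3 - 335, irreducible over Q since 335 is not a perfect cube (so x^3 - 335 has no rational root). Hence [Q(α):Q] = deg(m_α) = 3.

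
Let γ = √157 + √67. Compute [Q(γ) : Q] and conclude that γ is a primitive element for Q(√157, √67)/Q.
[Q(γ) : Q] = 4 (equivalently, Q(γ) = Q(√157, √67))

Obviously Q(γ) ⊆ Q(√157, √67), and [Q(√157, √67):Q] = 4 (since 157, 67 are distinct squarefree integers > 1 with 10519 not a perfect square). To show equality we compute the minimal polynomial of γ. From γ = √157 + √67: γ^2 = 157 + 2√(10519) + 67 = 224 + 2√(10519), so γ^2 - 224 = 2√(10519); squaring, (γ^2 - 224)^2 = 4·10519, i.e. γ^4 - 448γ^2 + 50176 - 42076 = 0, i.e. γ^4 - 448γ^2 + 8100 = 0. So γ is a root of x^4 - 448x^2 + 8100. This polynomial is irreducible over Q: it has no rational root (each ±√157 ± √67 is irrational), and any factorization into two quadratics over Q would force √(10519) ∈ Q (pairing opposite roots) or √157, √67 ∈ Q (other pairings), all impossible. Hence [Q(γ):Q] = 4 = [Q(√157, √67):Q], so Q(γ) = Q(√157, √67).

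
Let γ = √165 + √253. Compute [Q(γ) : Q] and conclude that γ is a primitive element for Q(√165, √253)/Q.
[Q(γ) : Q] = 4 (equivalently, Q(γ) = Q(√165, √253))

Obviously Q(γ) ⊆ Q(√165, √253), and [Q(√165, √253):Q] = 4 (since 165, 253 are distinct squarefree integers > 1 with 41745 not a perfect square). To show equality we compute the minimal polynomial of γ. From γ = √165 + √253: γ^2 = 165 + 2√(41745) + 253 = 418 + 2√(41745), so γ^2 - 418 = 2√(41745); squaring, (γ^2 - 418)^2 = 4·41745, i.e. γ^4 - 836γ^2 + 174724 - 166980 = 0, i.e. γ^4 - 836γ^2 + 7744 = 0. So γ is a root of x^4 - 836x^2 + 7744. This polynomial is irreducible over Q: it has no rational root (each ±√165 ± √253 is irrational), and any factorization into two quadratics over Q would force √(41745) ∈ Q (pairing opposite roots) or √165, √253 ∈ Q (other pairings), all impossible. Hence [Q(γ):Q] = 4 = [Q(√165, √253):Q], so Q(γ) = Q(√165, √253).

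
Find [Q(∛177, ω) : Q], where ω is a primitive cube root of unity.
[Q(∛177, ω) : Q] = 6

[Q(∛177):Q] = 3 (min poly x^3 - 177, irreducible since 177 is not a perfect cube). [Q(ω):Q] = 2 (min poly x^2 + x + 1). Since Q(∛177) ⊂ R and ω ∉ R, we have ω ∉ Q(∛177), so x^2 + x + 1 remains irreducible over Q(∛177) and [Q(∛177, ω) : Q(∛177)] = 2. By the tower law, [Q(∛177, ω) : Q] = 3 · 2 = 6. (In fact Q(∛177, ω) is the splitting field of x^3 - 177 over Q.)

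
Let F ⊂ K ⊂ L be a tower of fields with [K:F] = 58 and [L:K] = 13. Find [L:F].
[L:F] = 754

The tower law says that for any tower of field extensions F ⊂ K ⊂ L with finite degrees, [L:F] = [L:K] · [K:F]. Here this gives [L:F] = 13 · 58 = 754.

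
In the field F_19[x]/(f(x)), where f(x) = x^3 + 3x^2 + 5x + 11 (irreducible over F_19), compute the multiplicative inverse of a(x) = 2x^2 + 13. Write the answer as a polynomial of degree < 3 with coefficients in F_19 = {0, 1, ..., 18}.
a(x)^(-1) ≡ 15x^2 + 17x + 17 (mod f(x))

Since f is irreducible over F_19, F_19[x]/(f) is a field and a(x) ≠ 0 has an inverse. Apply the extended Euclidean algorithm to f(x) and a(x) in F_19[x]: f(x) = (10x + 11)·a(x) + (8x + 1);  a(x) = (5x + 16)·(8x + 1) + (16). The last nonzero remainder is the constant 16 = gcd(f, a) in F_19. Back-substituting through the division chain expresses 16 = s(x)·a(x) + t(x)·f(x) with s(x) ≡ 12x^2 + 6x + 6 (mod f), so (12x^2 + 6x + 6)·a(x) ≡ 16 (mod f). Multiplying by 16^(-1) ≡ 6 in F_19 gives a(x)^(-1) ≡ 6·(12x^2 + 6x + 6) ≡ 15x^2 + 17x + 17 (mod f). Check: (2x^2 + 13)·(15x^2 + 17x + 17) = 11x^4 + 15x^3 + x^2 + 12x + 12 ≡ 1 (mod x^3 + 3x^2 + 5x + 11).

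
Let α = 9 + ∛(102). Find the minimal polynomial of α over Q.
m_α(x) = x^3 - 27x^2 + 243x - 831

Set β = α - 9 = ∛(102), so β^3 = 102. Then (α - 9)^3 - 102 = 0, i.e. α is a root of g(x) = (x - 9)^3 - 102 = x^3 - 27x^2 + 243x - 831. Since g(x) = h(x - 9) where h(x) = x^3 - 102, and h is irreducible over Q (because 102 is not a perfect cube, so h has no rational root, and a monic cubic with no rational root is irreducible), g is also irreducible (irreducibility is preserved under the substitution x → x - 9). Hence m_α(x) = x^3 - 27x^2 + 243x - 831.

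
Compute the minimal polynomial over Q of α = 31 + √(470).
m_α(x) = x^2 - 62x + 491

From α - 31 = √(470), squaring gives (α - 31)^2 = 470, i.e. α^2 - 62α + 961 = 470, so α^2 - 62α + 491 = 0. The discriminant of x^2 - 62x + 491 is (-62)^2 - 4·(491) = 3844 - 1964 = 1880, and 4·(470) is not a perfect square in Q since 470 is squarefree and ≠ 1. Hence x^2 - 62x + 491 is irreducible over Q and is the minimal polynomial of α.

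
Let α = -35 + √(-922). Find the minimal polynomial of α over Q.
m_α(x) = x^2 + 70x + 2147

From α + 35 = √(-922), squaring gives (α + 35)^2 = -922, i.e. α^2 + 70α + 1225 = -922, so α^2 + 70α + 2147 = 0. The discriminant of x^2 + 70x + 2147 is (70)^2 - 4·(2147) = 4900 - 8588 = -3688, and 4·(-922) is not a perfect square in Q since -922 is squarefree and ≠ 1. Hence x^2 + 70x + 2147 is irreducible over Q and is the minimal polynomial of α.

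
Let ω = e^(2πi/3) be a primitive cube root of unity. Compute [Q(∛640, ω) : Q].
[Q(∛640, ω) : Q] = 6

[Q(∛640):Q] = 3 (min poly x^3 - 640, irreducible since 640 is not a perfect cube). [Q(ω):Q] = 2 (min poly x^2 + x + 1). Since Q(∛640) ⊂ R and ω ∉ R, we have ω ∉ Q(∛640), so x^2 + x + 1 remains irreducible over Q(∛640) and [Q(∛640, ω) : Q(∛640)] = 2. By the tower law, [Q(∛640, ω) : Q] = 3 · 2 = 6. (In fact Q(∛640, ω) is the splitting field of x^3 - 640 over Q.)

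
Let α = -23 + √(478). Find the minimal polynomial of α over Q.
m_α(x) = x^2 + 46x + 51

From α + 23 = √(478), squaring gives (α + 23)^2 = 478, i.e. α^2 + 46α + 529 = 478, so α^2 + 46α + 51 = 0. The discriminant of x^2 + 46x + 51 is (46)^2 - 4·(51) = 2116 - 204 = 1912, and 4·(478) is not a perfect square in Q since 478 is squarefree and ≠ 1. Hence x^2 + 46x + 51 is irreducible over Q and is the minimal polynomial of α.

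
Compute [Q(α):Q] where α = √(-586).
[Q(α):Q] = 2

[Q(α):Q] equals the degree of the minimal polynomial of α. Here α^2 = -586 and x^2 + 586 is irreducible (d = -586 is squarefree, ≠ 1, hence not a square), so deg(m_α) = 2. Thus [Q(α):Q] = 2.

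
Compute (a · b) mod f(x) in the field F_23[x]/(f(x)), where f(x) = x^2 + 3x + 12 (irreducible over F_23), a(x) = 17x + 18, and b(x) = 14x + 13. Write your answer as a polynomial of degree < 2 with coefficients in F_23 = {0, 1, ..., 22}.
a · b ≡ 12x (mod f(x))

Multiply in F_23[x]: a(x)·b(x) = (17x + 18)·(14x + 13) = 8x^2 + 13x + 4. This has degree ≥ 2, so divide by f(x) over F_23: 8x^2 + 13x + 4 = (8)·(x^2 + 3x + 12) + (12x). Hence a·b ≡ 12x (mod f). (F_23[x]/(f) is a field with 23^2 = 529 elements since f is irreducible of degree 2.)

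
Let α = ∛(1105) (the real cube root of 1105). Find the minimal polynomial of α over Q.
m_α(x) = x^3 - 1105

α satisfies α^3 = 1105, so x^3 - 1105 annihilates α. By the rational root test, a rational root p/q (in lowest terms) of x^3 - 1105 would satisfy p^3 = 1105 q^3, forcing q = 1 and p^3 = 1105; but 1105 is not a perfect cube, contradiction. A monic cubic over Q with no rational root is irreducible (any nontrivial factorization would include a linear factor). Hence x^3 - 1105 is the minimal polynomial of α, and in particular [Q(α):Q] = 3.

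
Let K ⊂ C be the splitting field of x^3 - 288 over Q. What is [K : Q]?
[K : Q] = 6

The roots of x^3 - 288 are ∛288, ω∛288, ω^2∛288 where ω = e^(2πi/3) is a primitive cube root of unity, so K = Q(∛288, ω). Now [Q(∛288):Q] = 3 (since 288 is not a perfect cube, x^3 - 288 is irreducible) and [Q(ω):Q] = 2. Both 2 and 3 divide [K:Q], and [K:Q] ≤ 3·2 = 6, so [K:Q] = 6. (Equivalently: Q(∛288) ⊂ R but ω ∉ R, so [K : Q(∛288)] = 2.)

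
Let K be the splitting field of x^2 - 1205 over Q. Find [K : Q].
[K : Q] = 2

f(x) = x^2 - 1205 factors as (x - √1205)(x + √1205). The splitting field is K = Q(√1205). Since 1205 is squarefree and > 1, it is not a perfect square, so x^2 - 1205 is irreducible over Q and [Q(√1205) : Q] = 2. Hence [K : Q] = 2.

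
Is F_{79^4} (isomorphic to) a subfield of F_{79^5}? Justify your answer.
No: F_{79^4} is not a subfield of F_{79^5}

F_{p^m} embeds in F_{p^n} iff m | n. Here 4 ∤ 5 (since 5 = 1·4 + 1 with remainder 1 ≠ 0), so F_{79^4} is not a subfield of F_{79^5}. Equivalently: if it were, the tower law would give 4 = [F_{79^4}:F_79] dividing [F_{79^5}:F_79] = 5, contradiction.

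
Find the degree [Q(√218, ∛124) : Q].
[Q(√218, ∛124) : Q] = 6

Let L = Q(√218, ∛124). Since Q(√218) ⊂ L and [Q(√218):Q] = 2, the tower law gives 2 | [L:Q]. Likewise Q(∛124) ⊂ L with [Q(∛124):Q] = 3 (because 124 is not a perfect cube), so 3 | [L:Q]. As gcd(2,3) = 1, [L:Q] is divisible by 6. Conversely L is generated over Q by √218 and ∛124, so [L:Q] ≤ 2·3 = 6. Therefore [Q(√218, ∛124) : Q] = 6.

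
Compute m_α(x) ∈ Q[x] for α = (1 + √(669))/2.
m_α(x) = x^2 - x - 167

From 2α - 1 = √(669), squaring gives (2α - 1)^2 = 669, i.e. 4α^2 - 4α + 1 = 669, so α^2 - α + (1 - 669)/4 = 0. Since 669 ≡ 1 (mod 4), (1 - 669)/4 = -167 ∈ Z. The polynomial x^2 - x - 167 has discriminant 1 - 4·(-167) = 669, which is not a perfect square in Q (d = 669 is squarefree and ≠ 1), so x^2 - x - 167 is irreducible over Q. It is the minimal polynomial of α.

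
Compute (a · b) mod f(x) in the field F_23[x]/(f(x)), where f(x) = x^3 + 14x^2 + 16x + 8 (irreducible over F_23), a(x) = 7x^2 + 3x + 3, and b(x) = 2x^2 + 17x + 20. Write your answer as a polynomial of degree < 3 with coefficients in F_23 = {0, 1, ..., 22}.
a · b ≡ x^2 + 8x + 7 (mod f(x))

Multiply in F_23[x]: a(x)·b(x) = (7x^2 + 3x + 3)·(2x^2 + 17x + 20) = 14x^4 + 10x^3 + 13x^2 + 19x + 14. This has degree ≥ 3, so divide by f(x) over F_23: 14x^4 + 10x^3 + 13x^2 + 19x + 14 = (14x + 21)·(x^3 + 14x^2 + 16x + 8) + (x^2 + 8x + 7). Hence a·b ≡ x^2 + 8x + 7 (mod f). (F_23[x]/(f) is a field with 23^3 = 12167 elements since f is irreducible of degree 3.)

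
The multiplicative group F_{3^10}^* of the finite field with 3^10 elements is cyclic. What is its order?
|F_{3^10}^*| = 59048

F_{3^10} has 3^10 = 59049 elements; its multiplicative group consists of all nonzero elements, so |F_{3^10}^*| = 59049 - 1 = 59048. (It is cyclic since any finite subgroup of the multiplicative group of a field is cyclic.)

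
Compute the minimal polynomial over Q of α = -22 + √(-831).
m_α(x) = x^2 + 44x + 1315

From α + 22 = √(-831), squaring gives (α + 22)^2 = -831, i.e. α^2 + 44α + 484 = -831, so α^2 + 44α + 1315 = 0. The discriminant of x^2 + 44x + 1315 is (44)^2 - 4·(1315) = 1936 - 5260 = -3324, and 4·(-831) is not a perfect square in Q since -831 is squarefree and ≠ 1. Hence x^2 + 44x + 1315 is irreducible over Q and is the minimal polynomial of α.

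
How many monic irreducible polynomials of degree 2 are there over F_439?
There are 96141 monic irreducible polynomials of degree 2 over F_439

Each element of F_{439^2} that lies in no proper subfield is a root of exactly one monic irreducible of degree 2 over F_439, and each such polynomial has 2 distinct roots in F_{439^2}. By Möbius inversion the count is N_439(2) = (1/2) Σ_{d|2} μ(2/d) · 439^d = (1/2)(μ(2)·439^1 + μ(1)·439^2) = 192282/2 = 96141.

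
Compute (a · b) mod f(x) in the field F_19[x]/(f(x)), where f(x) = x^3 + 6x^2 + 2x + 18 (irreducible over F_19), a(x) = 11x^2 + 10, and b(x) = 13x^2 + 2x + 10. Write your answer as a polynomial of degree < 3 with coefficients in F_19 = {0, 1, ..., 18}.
a · b ≡ 11x^2 + 11x + 5 (mod f(x))

Multiply in F_19[x]: a(x)·b(x) = (11x^2 + 10)·(13x^2 + 2x + 10) = 10x^4 + 3x^3 + 12x^2 + x + 5. This has degree ≥ 3, so divide by f(x) over F_19: 10x^4 + 3x^3 + 12x^2 + x + 5 = (10x)·(x^3 + 6x^2 + 2x + 18) + (11x^2 + 11x + 5). Hence a·b ≡ 11x^2 + 11x + 5 (mod f). (F_19[x]/(f) is a field with 19^3 = 6859 elements since f is irreducible of degree 3.)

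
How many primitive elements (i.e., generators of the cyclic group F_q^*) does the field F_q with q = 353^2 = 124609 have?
There are φ(124608) = 37120 primitive elements

F_q^* is cyclic of order q - 1 = 124608. A cyclic group of order m has exactly φ(m) generators. Here m = 124608 = 2^6 · 3 · 11 · 59, so the number of primitive elements is φ(124608) = 37120.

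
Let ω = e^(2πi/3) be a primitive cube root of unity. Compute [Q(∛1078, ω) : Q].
[Q(∛1078, ω) : Q] = 6

[Q(∛1078):Q] = 3 (min poly x^3 - 1078, irreducible since 1078 is not a perfect cube). [Q(ω):Q] = 2 (min poly x^2 + x + 1). Since Q(∛1078) ⊂ R and ω ∉ R, we have ω ∉ Q(∛1078), so x^2 + x + 1 remains irreducible over Q(∛1078) and [Q(∛1078, ω) : Q(∛1078)] = 2. By the tower law, [Q(∛1078, ω) : Q] = 3 · 2 = 6. (In fact Q(∛1078, ω) is the splitting field of x^3 - 1078 over Q.)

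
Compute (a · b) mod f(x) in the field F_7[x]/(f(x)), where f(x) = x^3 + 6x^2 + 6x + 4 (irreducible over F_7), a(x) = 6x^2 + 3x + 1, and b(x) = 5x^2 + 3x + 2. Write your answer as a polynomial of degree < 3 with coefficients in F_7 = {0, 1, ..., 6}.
a · b ≡ x + 2 (mod f(x))

Multiply in F_7[x]: a(x)·b(x) = (6x^2 + 3x + 1)·(5x^2 + 3x + 2) = 2x^4 + 5x^3 + 5x^2 + 2x + 2. This has degree ≥ 3, so divide by f(x) over F_7: 2x^4 + 5x^3 + 5x^2 + 2x + 2 = (2x)·(x^3 + 6x^2 + 6x + 4) + (x + 2). Hence a·b ≡ x + 2 (mod f). (F_7[x]/(f) is a field with 7^3 = 343 elements since f is irreducible of degree 3.)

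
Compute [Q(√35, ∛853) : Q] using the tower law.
[Q(√35, ∛853) : Q] = 6

Let L = Q(√35, ∛853). Since Q(√35) ⊂ L and [Q(√35):Q] = 2, the tower law gives 2 | [L:Q]. Likewise Q(∛853) ⊂ L with [Q(∛853):Q] = 3 (because 853 is not a perfect cube), so 3 | [L:Q]. As gcd(2,3) = 1, [L:Q] is divisible by 6. Conversely L is generated over Q by √35 and ∛853, so [L:Q] ≤ 2·3 = 6. Therefore [Q(√35, ∛853) : Q] = 6.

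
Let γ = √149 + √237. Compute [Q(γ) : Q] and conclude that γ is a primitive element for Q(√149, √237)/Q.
[Q(γ) : Q] = 4 (equivalently, Q(γ) = Q(√149, √237))

Obviously Q(γ) ⊆ Q(√149, √237), and [Q(√149, √237):Q] = 4 (since 149, 237 are distinct squarefree integers > 1 with 35313 not a perfect square). To show equality we compute the minimal polynomial of γ. From γ = √149 + √237: γ^2 = 149 + 2√(35313) + 237 = 386 + 2√(35313), so γ^2 - 386 = 2√(35313); squaring, (γ^2 - 386)^2 = 4·35313, i.e. γ^4 - 772γ^2 + 148996 - 141252 = 0, i.e. γ^4 - 772γ^2 + 7744 = 0. So γ is a root of x^4 - 772x^2 + 7744. This polynomial is irreducible over Q: it has no rational root (each ±√149 ± √237 is irrational), and any factorization into two quadratics over Q would force √(35313) ∈ Q (pairing opposite roots) or √149, √237 ∈ Q (other pairings), all impossible. Hence [Q(γ):Q] = 4 = [Q(√149, √237):Q], so Q(γ) = Q(√149, √237).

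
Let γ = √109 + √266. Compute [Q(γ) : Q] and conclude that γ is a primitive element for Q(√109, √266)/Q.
[Q(γ) : Q] = 4 (equivalently, Q(γ) = Q(√109, √266))

Obviously Q(γ) ⊆ Q(√109, √266), and [Q(√109, √266):Q] = 4 (since 109, 266 are distinct squarefree integers > 1 with 28994 not a perfect square). To show equality we compute the minimal polynomial of γ. From γ = √109 + √266: γ^2 = 109 + 2√(28994) + 266 = 375 + 2√(28994), so γ^2 - 375 = 2√(28994); squaring, (γ^2 - 375)^2 = 4·28994, i.e. γ^4 - 750γ^2 + 140625 - 115976 = 0, i.e. γ^4 - 750γ^2 + 24649 = 0. So γ is a root of x^4 - 750x^2 + 24649. This polynomial is irreducible over Q: it has no rational root (each ±√109 ± √266 is irrational), and any factorization into two quadratics over Q would force √(28994) ∈ Q (pairing opposite roots) or √109, √266 ∈ Q (other pairings), all impossible. Hence [Q(γ):Q] = 4 = [Q(√109, √266):Q], so Q(γ) = Q(√109, √266).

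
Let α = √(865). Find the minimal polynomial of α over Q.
m_α(x) = x^2 - 865

α satisfies α^2 - 865 = 0, so x^2 - 865 annihilates α. Since d = 865 is squarefree and ≠ 1, it is not a perfect square in Q, so x^2 - 865 has no rational root and is therefore irreducible over Q (a degree-2 polynomial over a field is irreducible iff it has no root). Hence m_α(x) = x^2 - 865.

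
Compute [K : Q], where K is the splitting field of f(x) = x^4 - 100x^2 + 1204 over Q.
[K : Q] = 4

Solving the quadratic in x^2: x^2 = (100 ± √(100^2 - 4·1204))/2 = (100 ± √5184)/2 = (100 ± 72)/2, giving x^2 = 86 or x^2 = 14. So f(x) = (x^2 - 86)(x^2 - 14) and the roots of f are ±√86, ±√14. Hence the splitting field is K = Q(√86, √14). Since 86 and 14 are distinct squarefree integers > 1, their product 1204 is not a perfect square, so √14 ∉ Q(√86). By the tower law [K:Q] = [Q(√86,√14):Q(√86)] · [Q(√86):Q] = 2 · 2 = 4.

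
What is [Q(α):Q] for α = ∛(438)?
[Q(α):Q] = 3

The minimal polynomial of α is x^3 - 438, irreducible over Q since 438 is not a perfect cube (so x^3 - 438 has no rational root). Hence [Q(α):Q] = deg(m_α) = 3.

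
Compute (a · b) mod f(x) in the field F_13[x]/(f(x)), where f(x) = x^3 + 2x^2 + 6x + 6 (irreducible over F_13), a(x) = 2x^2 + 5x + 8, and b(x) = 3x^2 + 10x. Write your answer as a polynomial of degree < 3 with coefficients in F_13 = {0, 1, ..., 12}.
a · b ≡ 5x^2 + 10x + 5 (mod f(x))

Multiply in F_13[x]: a(x)·b(x) = (2x^2 + 5x + 8)·(3x^2 + 10x) = 6x^4 + 9x^3 + 9x^2 + 2x. This has degree ≥ 3, so divide by f(x) over F_13: 6x^4 + 9x^3 + 9x^2 + 2x = (6x + 10)·(x^3 + 2x^2 + 6x + 6) + (5x^2 + 10x + 5). Hence a·b ≡ 5x^2 + 10x + 5 (mod f). (F_13[x]/(f) is a field with 13^3 = 2197 elements since f is irreducible of degree 3.)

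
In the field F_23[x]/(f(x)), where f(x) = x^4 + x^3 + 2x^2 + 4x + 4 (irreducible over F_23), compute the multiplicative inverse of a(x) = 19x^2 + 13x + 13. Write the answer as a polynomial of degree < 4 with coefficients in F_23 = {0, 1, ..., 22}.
a(x)^(-1) ≡ 4x^3 + 6x^2 + 18x + 3 (mod f(x))

Since f is irreducible over F_23, F_23[x]/(f) is a field and a(x) ≠ 0 has an inverse. Apply the extended Euclidean algorithm to f(x) and a(x) in F_23[x]: f(x) = (17x^2 + 9x + 15)·a(x) + (14x + 16);  a(x) = (3x + 9)·(14x + 16) + (7). The last nonzero remainder is the constant 7 = gcd(f, a) in F_23. Back-substituting through the division chain expresses 7 = s(x)·a(x) + t(x)·f(x) with s(x) ≡ 5x^3 + 19x^2 + 11x + 21 (mod f), so (5x^3 + 19x^2 + 11x + 21)·a(x) ≡ 7 (mod f). Multiplying by 7^(-1) ≡ 10 in F_23 gives a(x)^(-1) ≡ 10·(5x^3 + 19x^2 + 11x + 21) ≡ 4x^3 + 6x^2 + 18x + 3 (mod f). Check: (19x^2 + 13x + 13)·(4x^3 + 6x^2 + 18x + 3) = 7x^5 + 5x^4 + 12x^3 + x^2 + 20x + 16 ≡ 1 (mod x^4 + x^3 + 2x^2 + 4x + 4).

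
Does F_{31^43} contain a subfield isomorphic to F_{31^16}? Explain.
No: F_{31^16} is not a subfield of F_{31^43}

F_{p^m} embeds in F_{p^n} iff m | n. Here 16 ∤ 43 (since 43 = 2·16 + 11 with remainder 11 ≠ 0), so F_{31^16} is not a subfield of F_{31^43}. Equivalently: if it were, the tower law would give 16 = [F_{31^16}:F_31] dividing [F_{31^43}:F_31] = 43, contradiction.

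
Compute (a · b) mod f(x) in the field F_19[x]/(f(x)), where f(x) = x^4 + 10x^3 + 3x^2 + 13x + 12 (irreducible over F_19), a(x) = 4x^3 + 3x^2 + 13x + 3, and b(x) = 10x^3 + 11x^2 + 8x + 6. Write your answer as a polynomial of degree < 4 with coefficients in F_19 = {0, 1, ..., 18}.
a · b ≡ 9x^3 + 7x^2 + 8x + 12 (mod f(x))

Multiply in F_19[x]: a(x)·b(x) = (4x^3 + 3x^2 + 13x + 3)·(10x^3 + 11x^2 + 8x + 6) = 2x^6 + 17x^5 + 5x^4 + 12x^3 + 3x^2 + 7x + 18. This has degree ≥ 4, so divide by f(x) over F_19: 2x^6 + 17x^5 + 5x^4 + 12x^3 + 3x^2 + 7x + 18 = (2x^2 + 16x + 10)·(x^4 + 10x^3 + 3x^2 + 13x + 12) + (9x^3 + 7x^2 + 8x + 12). Hence a·b ≡ 9x^3 + 7x^2 + 8x + 12 (mod f). (F_19[x]/(f) is a field with 19^4 = 130321 elements since f is irreducible of degree 4.)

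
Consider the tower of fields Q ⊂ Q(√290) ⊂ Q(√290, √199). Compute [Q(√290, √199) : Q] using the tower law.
[Q(√290, √199) : Q] = 4

[Q(√290):Q] = 2 (min poly x^2 - 290, irreducible since 290 is squarefree > 1). For the top step, suppose √199 ∈ Q(√290), say √199 = c + d√290 with c, d ∈ Q. Squaring: 199 = c^2 + 290d^2 + 2cd√290. Since √290 ∉ Q this forces 2cd = 0. If d = 0 then √199 = c ∈ Q, contradicting 199 squarefree > 1. If c = 0 then 199 = 290d^2, so 290·199 = (290d)^2 is a perfect square in Q — but 290·199 = 57710 is not a perfect square (since 290 and 199 are distinct squarefree integers). Contradiction. Hence √199 ∉ Q(√290), so x^2 - 199 stays irreducible over Q(√290) and [Q(√290, √199) : Q(√290)] = 2. By the tower law, [Q(√290, √199) : Q] = 2 · 2 = 4.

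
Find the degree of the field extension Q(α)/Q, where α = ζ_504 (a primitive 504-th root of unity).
[Q(α):Q] = 144

The minimal polynomial of ζ_504 over Q is the 504-th cyclotomic polynomial Φ_504(x), which is irreducible over Q and has degree φ(504) = 144. Hence [Q(α):Q] = φ(504) = 144.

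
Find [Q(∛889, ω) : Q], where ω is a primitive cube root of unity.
[Q(∛889, ω) : Q] = 6

[Q(∛889):Q] = 3 (min poly x^3 - 889, irreducible since 889 is not a perfect cube). [Q(ω):Q] = 2 (min poly x^2 + x + 1). Since Q(∛889) ⊂ R and ω ∉ R, we have ω ∉ Q(∛889), so x^2 + x + 1 remains irreducible over Q(∛889) and [Q(∛889, ω) : Q(∛889)] = 2. By the tower law, [Q(∛889, ω) : Q] = 3 · 2 = 6. (In fact Q(∛889, ω) is the splitting field of x^3 - 889 over Q.)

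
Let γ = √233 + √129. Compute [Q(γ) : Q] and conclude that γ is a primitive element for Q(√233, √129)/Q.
[Q(γ) : Q] = 4 (equivalently, Q(γ) = Q(√233, √129))

Obviously Q(γ) ⊆ Q(√233, √129), and [Q(√233, √129):Q] = 4 (since 233, 129 are distinct squarefree integers > 1 with 30057 not a perfect square). To show equality we compute the minimal polynomial of γ. From γ = √233 + √129: γ^2 = 233 + 2√(30057) + 129 = 362 + 2√(30057), so γ^2 - 362 = 2√(30057); squaring, (γ^2 - 362)^2 = 4·30057, i.e. γ^4 - 724γ^2 + 131044 - 120228 = 0, i.e. γ^4 - 724γ^2 + 10816 = 0. So γ is a root of x^4 - 724x^2 + 10816. This polynomial is irreducible over Q: it has no rational root (each ±√233 ± √129 is irrational), and any factorization into two quadratics over Q would force √(30057) ∈ Q (pairing opposite roots) or √233, √129 ∈ Q (other pairings), all impossible. Hence [Q(γ):Q] = 4 = [Q(√233, √129):Q], so Q(γ) = Q(√233, √129).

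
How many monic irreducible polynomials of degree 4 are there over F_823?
There are 114693474228 monic irreducible polynomials of degree 4 over F_823

Each element of F_{823^4} that lies in no proper subfield is a root of exactly one monic irreducible of degree 4 over F_823, and each such polynomial has 4 distinct roots in F_{823^4}. By Möbius inversion the count is N_823(4) = (1/4) Σ_{d|4} μ(4/d) · 823^d = (1/4)(μ(4)·823^1 + μ(2)·823^2 + μ(1)·823^4) = 458773896912/4 = 114693474228.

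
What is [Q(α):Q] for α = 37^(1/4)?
[Q(α):Q] = 4

α is a root of x^4 - 37. By Eisenstein's criterion at the prime p = 37 (which divides the constant term 37 but p^2 = 1369 does not, since 37 is squarefree), x^4 - 37 is irreducible over Q. Hence [Q(α):Q] = 4.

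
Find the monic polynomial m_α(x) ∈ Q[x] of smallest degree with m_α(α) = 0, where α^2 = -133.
m_α(x) = x^2 + 133

α satisfies α^2 + 133 = 0, so x^2 + 133 annihilates α. Since d = -133 is squarefree and ≠ 1, it is not a perfect square in Q, so x^2 + 133 has no rational root and is therefore irreducible over Q (a degree-2 polynomial over a field is irreducible iff it has no root). Hence m_α(x) = x^2 + 133.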